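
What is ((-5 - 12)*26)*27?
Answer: -11934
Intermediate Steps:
((-5 - 12)*26)*27 = -17*26*27 = -442*27 = -11934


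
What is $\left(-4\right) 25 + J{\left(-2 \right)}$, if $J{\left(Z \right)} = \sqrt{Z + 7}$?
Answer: $-100 + \sqrt{5} \approx -97.764$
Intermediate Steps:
$J{\left(Z \right)} = \sqrt{7 + Z}$
$\left(-4\right) 25 + J{\left(-2 \right)} = \left(-4\right) 25 + \sqrt{7 - 2} = -100 + \sqrt{5}$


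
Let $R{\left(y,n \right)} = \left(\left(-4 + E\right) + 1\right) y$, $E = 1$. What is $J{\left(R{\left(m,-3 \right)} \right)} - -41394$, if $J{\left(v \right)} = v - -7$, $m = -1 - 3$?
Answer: $41409$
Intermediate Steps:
$m = -4$
$R{\left(y,n \right)} = - 2 y$ ($R{\left(y,n \right)} = \left(\left(-4 + 1\right) + 1\right) y = \left(-3 + 1\right) y = - 2 y$)
$J{\left(v \right)} = 7 + v$ ($J{\left(v \right)} = v + 7 = 7 + v$)
$J{\left(R{\left(m,-3 \right)} \right)} - -41394 = \left(7 - -8\right) - -41394 = \left(7 + 8\right) + 41394 = 15 + 41394 = 41409$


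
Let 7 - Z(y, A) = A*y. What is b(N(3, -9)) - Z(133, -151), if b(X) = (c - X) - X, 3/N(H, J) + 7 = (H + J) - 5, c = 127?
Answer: -59888/3 ≈ -19963.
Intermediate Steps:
N(H, J) = 3/(-12 + H + J) (N(H, J) = 3/(-7 + ((H + J) - 5)) = 3/(-7 + (-5 + H + J)) = 3/(-12 + H + J))
Z(y, A) = 7 - A*y
b(X) = 127 - 2*X (b(X) = (127 - X) - X = 127 - 2*X)
b(N(3, -9)) - Z(133, -151) = (127 - 6/(-12 + 3 - 9)) - (7 - 1*(-151)*133) = (127 - 6/(-18)) - (7 + 20083) = (127 - 6*(-1)/18) - 1*20090 = (127 - 2*(-⅙)) - 20090 = (127 + ⅓) - 20090 = 382/3 - 20090 = -59888/3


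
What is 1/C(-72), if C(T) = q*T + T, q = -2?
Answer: 1/72 ≈ 0.013889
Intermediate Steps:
C(T) = -T (C(T) = -2*T + T = -T)
1/C(-72) = 1/(-1*(-72)) = 1/72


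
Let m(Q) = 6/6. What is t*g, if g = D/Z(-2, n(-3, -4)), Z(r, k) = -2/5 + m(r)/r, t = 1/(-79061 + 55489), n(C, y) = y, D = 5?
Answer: 25/106074 ≈ 0.00023568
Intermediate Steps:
m(Q) = 1 (m(Q) = 6*(1/6) = 1)
t = -1/23572 (t = 1/(-23572) = -1/23572 ≈ -4.2423e-5)
Z(r, k) = -2/5 + 1/r
g = -50/9 (g = 5/(-2/5 + 1/(-2)) = 5/(-2/5 - 1/2) = 5/(-9/10) = 5*(-10/9) = -50/9 ≈ -5.5556)
t*g = -1/23572*(-50/9) = 25/106074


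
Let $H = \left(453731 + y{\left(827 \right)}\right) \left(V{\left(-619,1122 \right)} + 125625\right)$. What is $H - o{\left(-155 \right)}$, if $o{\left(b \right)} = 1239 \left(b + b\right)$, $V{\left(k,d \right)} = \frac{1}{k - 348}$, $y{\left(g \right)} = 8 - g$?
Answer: $\frac{55019837652118}{967} \approx 5.6897 \cdot 10^{10}$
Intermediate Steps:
$V{\left(k,d \right)} = \frac{1}{-348 + k}$
$o{\left(b \right)} = 2478 b$ ($o{\left(b \right)} = 1239 \cdot 2 b = 2478 b$)
$H = \frac{55019466237088}{967}$ ($H = \left(453731 + \left(8 - 827\right)\right) \left(\frac{1}{-348 - 619} + 125625\right) = \left(453731 + \left(8 - 827\right)\right) \left(\frac{1}{-967} + 125625\right) = \left(453731 - 819\right) \left(- \frac{1}{967} + 125625\right) = 452912 \cdot \frac{121479374}{967} = \frac{55019466237088}{967} \approx 5.6897 \cdot 10^{10}$)
$H - o{\left(-155 \right)} = \frac{55019466237088}{967} - 2478 \left(-155\right) = \frac{55019466237088}{967} - -384090 = \frac{55019466237088}{967} + 384090 = \frac{55019837652118}{967}$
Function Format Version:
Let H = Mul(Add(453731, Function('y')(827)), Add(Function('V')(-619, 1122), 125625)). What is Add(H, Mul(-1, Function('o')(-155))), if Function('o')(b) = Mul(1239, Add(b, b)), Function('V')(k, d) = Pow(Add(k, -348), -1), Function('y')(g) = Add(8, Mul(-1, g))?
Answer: Rational(55019837652118, 967) ≈ 5.6897e+10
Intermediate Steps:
Function('V')(k, d) = Pow(Add(-348, k), -1)
Function('o')(b) = Mul(2478, b) (Function('o')(b) = Mul(1239, Mul(2, b)) = Mul(2478, b))
H = Rational(55019466237088, 967) (H = Mul(Add(453731, Add(8, Mul(-1, 827))), Add(Pow(Add(-348, -619), -1), 125625)) = Mul(Add(453731, Add(8, -827)), Add(Pow(-967, -1), 125625)) = Mul(Add(453731, -819), Add(Rational(-1, 967), 125625)) = Mul(452912, Rational(121479374, 967)) = Rational(55019466237088, 967) ≈ 5.6897e+10)
Add(H, Mul(-1, Function('o')(-155))) = Add(Rational(55019466237088, 967), Mul(-1, Mul(2478, -155))) = Add(Rational(55019466237088, 967), Mul(-1, -384090)) = Add(Rational(55019466237088, 967), 384090) = Rational(55019837652118, 967)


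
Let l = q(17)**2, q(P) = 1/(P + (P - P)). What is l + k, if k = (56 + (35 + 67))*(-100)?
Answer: -4566199/289 ≈ -15800.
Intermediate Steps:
q(P) = 1/P (q(P) = 1/(P + 0) = 1/P)
k = -15800 (k = (56 + 102)*(-100) = 158*(-100) = -15800)
l = 1/289 (l = (1/17)**2 = 1/289 ≈ 0.0034602)
l + k = 1/289 - 15800 = -4566199/289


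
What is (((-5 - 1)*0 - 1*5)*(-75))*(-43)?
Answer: -16125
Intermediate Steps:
(((-5 - 1)*0 - 1*5)*(-75))*(-43) = ((-6*0 - 5)*(-75))*(-43) = ((0 - 5)*(-75))*(-43) = -5*(-75)*(-43) = 375*(-43) = -16125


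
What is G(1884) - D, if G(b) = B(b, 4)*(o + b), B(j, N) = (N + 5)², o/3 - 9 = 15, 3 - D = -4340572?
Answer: -4182139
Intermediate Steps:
D = 4340575 (D = 3 - 1*(-4340572) = 3 + 4340572 = 4340575)
o = 72 (o = 27 + 3*15 = 27 + 45 = 72)
B(j, N) = (5 + N)²
G(b) = 5832 + 81*b (G(b) = (5 + 4)²*(72 + b) = 9²*(72 + b) = 81*(72 + b) = 5832 + 81*b)
G(1884) - D = (5832 + 81*1884) - 1*4340575 = (5832 + 152604) - 4340575 = 158436 - 4340575 = -4182139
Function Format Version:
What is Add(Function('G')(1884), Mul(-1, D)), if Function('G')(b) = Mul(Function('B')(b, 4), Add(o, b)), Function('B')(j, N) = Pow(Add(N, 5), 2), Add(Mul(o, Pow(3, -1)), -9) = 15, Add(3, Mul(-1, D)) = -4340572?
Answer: -4182139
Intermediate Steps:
D = 4340575 (D = Add(3, Mul(-1, -4340572)) = Add(3, 4340572) = 4340575)
o = 72 (o = Add(27, Mul(3, 15)) = Add(27, 45) = 72)
Function('B')(j, N) = Pow(Add(5, N), 2)
Function('G')(b) = Add(5832, Mul(81, b)) (Function('G')(b) = Mul(Pow(Add(5, 4), 2), Add(72, b)) = Mul(Pow(9, 2), Add(72, b)) = Mul(81, Add(72, b)) = Add(5832, Mul(81, b)))
Add(Function('G')(1884), Mul(-1, D)) = Add(Add(5832, Mul(81, 1884)), Mul(-1, 4340575)) = Add(Add(5832, 152604), -4340575) = Add(158436, -4340575) = -4182139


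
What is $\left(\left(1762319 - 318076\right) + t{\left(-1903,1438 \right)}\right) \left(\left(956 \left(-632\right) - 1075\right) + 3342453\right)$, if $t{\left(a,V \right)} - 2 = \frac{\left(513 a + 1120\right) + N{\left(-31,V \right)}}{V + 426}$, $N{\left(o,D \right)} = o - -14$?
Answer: $\frac{920754315258898}{233} \approx 3.9517 \cdot 10^{12}$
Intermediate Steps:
$N{\left(o,D \right)} = 14 + o$ ($N{\left(o,D \right)} = o + 14 = 14 + o$)
$t{\left(a,V \right)} = 2 + \frac{1103 + 513 a}{426 + V}$ ($t{\left(a,V \right)} = 2 + \frac{\left(513 a + 1120\right) + \left(14 - 31\right)}{V + 426} = 2 + \frac{\left(1120 + 513 a\right) - 17}{426 + V} = 2 + \frac{1103 + 513 a}{426 + V}$)
$\left(\left(1762319 - 318076\right) + t{\left(-1903,1438 \right)}\right) \left(\left(956 \left(-632\right) - 1075\right) + 3342453\right) = \left(\left(1762319 - 318076\right) + \frac{1955 + 2 \cdot 1438 + 513 \left(-1903\right)}{426 + 1438}\right) \left(\left(956 \left(-632\right) - 1075\right) + 3342453\right) = \left(\left(1762319 - 318076\right) + \frac{1955 + 2876 - 976239}{1864}\right) \left(\left(-604192 - 1075\right) + 3342453\right) = \left(1444243 + \frac{1}{1864} \left(-971408\right)\right) \left(-605267 + 3342453\right) = \left(1444243 - \frac{121426}{233}\right) 2737186 = \frac{336387193}{233} \cdot 2737186 = \frac{920754315258898}{233}$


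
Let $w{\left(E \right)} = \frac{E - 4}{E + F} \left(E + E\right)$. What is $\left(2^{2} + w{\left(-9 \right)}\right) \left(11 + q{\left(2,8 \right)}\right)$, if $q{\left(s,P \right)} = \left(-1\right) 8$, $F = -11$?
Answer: $- \frac{231}{10} \approx -23.1$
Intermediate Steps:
$q{\left(s,P \right)} = -8$
$w{\left(E \right)} = \frac{2 E \left(-4 + E\right)}{-11 + E}$ ($w{\left(E \right)} = \frac{E - 4}{E - 11} \left(E + E\right) = \frac{-4 + E}{-11 + E} 2 E = \frac{2 E \left(-4 + E\right)}{-11 + E}$)
$\left(2^{2} + w{\left(-9 \right)}\right) \left(11 + q{\left(2,8 \right)}\right) = \left(2^{2} + 2 \left(-9\right) \frac{1}{-11 - 9} \left(-4 - 9\right)\right) \left(11 - 8\right) = \left(4 + 2 \left(-9\right) \frac{1}{-20} \left(-13\right)\right) 3 = \left(4 + 2 \left(-9\right) \left(- \frac{1}{20}\right) \left(-13\right)\right) 3 = \left(4 - \frac{117}{10}\right) 3 = \left(- \frac{77}{10}\right) 3 = - \frac{231}{10}$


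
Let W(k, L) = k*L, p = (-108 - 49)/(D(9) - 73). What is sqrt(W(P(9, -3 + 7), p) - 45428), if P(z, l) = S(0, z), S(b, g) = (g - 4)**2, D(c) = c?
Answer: I*sqrt(2903467)/8 ≈ 212.99*I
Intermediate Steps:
S(b, g) = (-4 + g)**2
P(z, l) = (-4 + z)**2
p = 157/64 (p = (-108 - 49)/(9 - 73) = -157/(-64) = -157*(-1/64) = 157/64 ≈ 2.4531)
W(k, L) = L*k
sqrt(W(P(9, -3 + 7), p) - 45428) = sqrt(157*(-4 + 9)**2/64 - 45428) = sqrt((157/64)*5**2 - 45428) = sqrt((157/64)*25 - 45428) = sqrt(3925/64 - 45428) = sqrt(-2903467/64) = I*sqrt(2903467)/8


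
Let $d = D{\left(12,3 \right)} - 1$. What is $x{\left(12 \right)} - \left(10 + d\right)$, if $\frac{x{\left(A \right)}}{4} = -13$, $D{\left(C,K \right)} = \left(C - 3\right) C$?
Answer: $-169$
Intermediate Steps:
$D{\left(C,K \right)} = C \left(-3 + C\right)$ ($D{\left(C,K \right)} = \left(-3 + C\right) C = C \left(-3 + C\right)$)
$x{\left(A \right)} = -52$ ($x{\left(A \right)} = 4 \left(-13\right) = -52$)
$d = 107$ ($d = 12 \left(-3 + 12\right) - 1 = 12 \cdot 9 - 1 = 108 - 1 = 107$)
$x{\left(12 \right)} - \left(10 + d\right) = -52 - \left(10 + 107\right) = -52 - 117 = -169$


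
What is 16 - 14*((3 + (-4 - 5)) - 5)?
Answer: 170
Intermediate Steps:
16 - 14*((3 + (-4 - 5)) - 5) = 16 - 14*((3 - 9) - 5) = 16 - 14*(-6 - 5) = 16 - 14*(-11) = 16 + 154 = 170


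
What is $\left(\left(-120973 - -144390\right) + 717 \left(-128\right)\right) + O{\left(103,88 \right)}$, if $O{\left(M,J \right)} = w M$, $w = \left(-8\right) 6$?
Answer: $-73303$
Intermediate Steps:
$w = -48$
$O{\left(M,J \right)} = - 48 M$
$\left(\left(-120973 - -144390\right) + 717 \left(-128\right)\right) + O{\left(103,88 \right)} = \left(\left(-120973 - -144390\right) + 717 \left(-128\right)\right) - 4944 = \left(\left(-120973 + 144390\right) - 91776\right) - 4944 = \left(23417 - 91776\right) - 4944 = -68359 - 4944 = -73303$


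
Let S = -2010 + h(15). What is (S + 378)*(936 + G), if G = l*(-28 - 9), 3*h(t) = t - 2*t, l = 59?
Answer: 2041339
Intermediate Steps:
h(t) = -t/3 (h(t) = (t - 2*t)/3 = (-t)/3 = -t/3)
S = -2015 (S = -2010 - 1/3*15 = -2010 - 5 = -2015)
G = -2183 (G = 59*(-28 - 9) = 59*(-37) = -2183)
(S + 378)*(936 + G) = (-2015 + 378)*(936 - 2183) = -1637*(-1247) = 2041339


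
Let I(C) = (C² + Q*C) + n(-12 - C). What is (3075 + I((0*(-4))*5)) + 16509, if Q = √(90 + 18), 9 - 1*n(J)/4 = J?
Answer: 19668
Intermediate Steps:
n(J) = 36 - 4*J
Q = 6*√3 (Q = √108 = 6*√3 ≈ 10.392)
I(C) = 84 + C² + 4*C + 6*C*√3 (I(C) = (C² + (6*√3)*C) + (36 - 4*(-12 - C)) = (C² + 6*C*√3) + (36 + (48 + 4*C)) = (C² + 6*C*√3) + (84 + 4*C) = 84 + C² + 4*C + 6*C*√3)
(3075 + I((0*(-4))*5)) + 16509 = (3075 + (84 + ((0*(-4))*5)² + 4*((0*(-4))*5) + 6*((0*(-4))*5)*√3)) + 16509 = (3075 + (84 + (0*5)² + 4*(0*5) + 6*(0*5)*√3)) + 16509 = (3075 + (84 + 0² + 4*0 + 6*0*√3)) + 16509 = (3075 + (84 + 0 + 0 + 0)) + 16509 = (3075 + 84) + 16509 = 3159 + 16509 = 19668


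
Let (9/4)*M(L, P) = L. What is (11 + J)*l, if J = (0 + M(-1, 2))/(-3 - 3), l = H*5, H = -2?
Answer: -2990/27 ≈ -110.74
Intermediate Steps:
l = -10 (l = -2*5 = -10)
M(L, P) = 4*L/9
J = 2/27 (J = (0 + (4/9)*(-1))/(-3 - 3) = (0 - 4/9)/(-6) = -4/9*(-⅙) = 2/27 ≈ 0.074074)
(11 + J)*l = (11 + 2/27)*(-10) = (299/27)*(-10) = -2990/27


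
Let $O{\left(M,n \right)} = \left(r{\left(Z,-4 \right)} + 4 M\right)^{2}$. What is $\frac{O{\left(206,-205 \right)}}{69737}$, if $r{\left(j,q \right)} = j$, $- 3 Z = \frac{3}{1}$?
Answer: $\frac{677329}{69737} \approx 9.7126$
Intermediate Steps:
$Z = -1$ ($Z = - \frac{3 \cdot 1^{-1}}{3} = - \frac{3 \cdot 1}{3} = \left(- \frac{1}{3}\right) 3 = -1$)
$O{\left(M,n \right)} = \left(-1 + 4 M\right)^{2}$
$\frac{O{\left(206,-205 \right)}}{69737} = \frac{\left(-1 + 4 \cdot 206\right)^{2}}{69737} = \left(-1 + 824\right)^{2} \cdot \frac{1}{69737} = 823^{2} \cdot \frac{1}{69737} = 677329 \cdot \frac{1}{69737} = \frac{677329}{69737}$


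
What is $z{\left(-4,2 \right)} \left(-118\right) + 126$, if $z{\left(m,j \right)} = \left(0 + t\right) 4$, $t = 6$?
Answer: $-2706$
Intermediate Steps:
$z{\left(m,j \right)} = 24$ ($z{\left(m,j \right)} = \left(0 + 6\right) 4 = 6 \cdot 4 = 24$)
$z{\left(-4,2 \right)} \left(-118\right) + 126 = 24 \left(-118\right) + 126 = -2832 + 126 = -2706$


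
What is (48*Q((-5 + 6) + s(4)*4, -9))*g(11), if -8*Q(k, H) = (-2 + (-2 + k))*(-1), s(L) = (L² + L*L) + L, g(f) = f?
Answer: 9306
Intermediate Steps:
s(L) = L + 2*L² (s(L) = (L² + L²) + L = 2*L² + L = L + 2*L²)
Q(k, H) = -½ + k/8 (Q(k, H) = -(-2 + (-2 + k))*(-1)/8 = -(-4 + k)*(-1)/8 = -(4 - k)/8 = -½ + k/8)
(48*Q((-5 + 6) + s(4)*4, -9))*g(11) = (48*(-½ + ((-5 + 6) + (4*(1 + 2*4))*4)/8))*11 = (48*(-½ + (1 + (4*(1 + 8))*4)/8))*11 = (48*(-½ + (1 + (4*9)*4)/8))*11 = (48*(-½ + (1 + 36*4)/8))*11 = (48*(-½ + (1 + 144)/8))*11 = (48*(-½ + (⅛)*145))*11 = (48*(-½ + 145/8))*11 = (48*(141/8))*11 = 846*11 = 9306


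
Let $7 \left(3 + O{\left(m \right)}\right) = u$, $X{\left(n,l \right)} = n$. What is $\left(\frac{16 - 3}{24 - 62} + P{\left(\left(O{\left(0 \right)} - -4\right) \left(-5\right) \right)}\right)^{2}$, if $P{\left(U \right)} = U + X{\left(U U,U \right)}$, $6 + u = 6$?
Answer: $\frac{558009}{1444} \approx 386.43$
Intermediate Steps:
$u = 0$ ($u = -6 + 6 = 0$)
$O{\left(m \right)} = -3$ ($O{\left(m \right)} = -3 + \frac{1}{7} \cdot 0 = -3 + 0 = -3$)
$P{\left(U \right)} = U + U^{2}$ ($P{\left(U \right)} = U + U U = U + U^{2}$)
$\left(\frac{16 - 3}{24 - 62} + P{\left(\left(O{\left(0 \right)} - -4\right) \left(-5\right) \right)}\right)^{2} = \left(\frac{16 - 3}{24 - 62} + \left(-3 - -4\right) \left(-5\right) \left(1 + \left(-3 - -4\right) \left(-5\right)\right)\right)^{2} = \left(\frac{13}{-38} + \left(-3 + 4\right) \left(-5\right) \left(1 + \left(-3 + 4\right) \left(-5\right)\right)\right)^{2} = \left(13 \left(- \frac{1}{38}\right) + 1 \left(-5\right) \left(1 + 1 \left(-5\right)\right)\right)^{2} = \left(- \frac{13}{38} - 5 \left(1 - 5\right)\right)^{2} = \left(- \frac{13}{38} - -20\right)^{2} = \left(- \frac{13}{38} + 20\right)^{2} = \left(\frac{747}{38}\right)^{2} = \frac{558009}{1444}$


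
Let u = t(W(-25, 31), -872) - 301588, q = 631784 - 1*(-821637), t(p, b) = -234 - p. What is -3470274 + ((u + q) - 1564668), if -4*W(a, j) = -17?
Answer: -15533389/4 ≈ -3.8833e+6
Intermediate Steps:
W(a, j) = 17/4 (W(a, j) = -1/4*(-17) = 17/4)
q = 1453421 (q = 631784 + 821637 = 1453421)
u = -1207305/4 (u = (-234 - 1*17/4) - 301588 = (-234 - 17/4) - 301588 = -953/4 - 301588 = -1207305/4 ≈ -3.0183e+5)
-3470274 + ((u + q) - 1564668) = -3470274 + ((-1207305/4 + 1453421) - 1564668) = -3470274 + (4606379/4 - 1564668) = -3470274 - 1652293/4 = -15533389/4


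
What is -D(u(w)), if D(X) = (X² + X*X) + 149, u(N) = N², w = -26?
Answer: -914101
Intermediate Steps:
D(X) = 149 + 2*X² (D(X) = (X² + X²) + 149 = 2*X² + 149 = 149 + 2*X²)
-D(u(w)) = -(149 + 2*((-26)²)²) = -(149 + 2*676²) = -(149 + 2*456976) = -(149 + 913952) = -1*914101 = -914101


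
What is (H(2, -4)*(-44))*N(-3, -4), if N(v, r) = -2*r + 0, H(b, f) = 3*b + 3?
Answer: -3168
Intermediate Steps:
H(b, f) = 3 + 3*b
N(v, r) = -2*r
(H(2, -4)*(-44))*N(-3, -4) = ((3 + 3*2)*(-44))*(-2*(-4)) = ((3 + 6)*(-44))*8 = (9*(-44))*8 = -396*8 = -3168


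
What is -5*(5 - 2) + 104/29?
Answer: -331/29 ≈ -11.414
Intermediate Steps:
-5*(5 - 2) + 104/29 = -5*3 + 104*(1/29) = -15 + 104/29 = -331/29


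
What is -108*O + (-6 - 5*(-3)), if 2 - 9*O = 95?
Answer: 1125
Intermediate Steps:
O = -31/3 (O = 2/9 - 1/9*95 = 2/9 - 95/9 = -31/3 ≈ -10.333)
-108*O + (-6 - 5*(-3)) = -108*(-31/3) + (-6 - 5*(-3)) = 1116 + (-6 + 15) = 1116 + 9 = 1125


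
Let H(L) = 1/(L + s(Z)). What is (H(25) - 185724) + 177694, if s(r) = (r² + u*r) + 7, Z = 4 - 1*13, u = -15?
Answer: -1991439/248 ≈ -8030.0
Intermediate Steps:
Z = -9 (Z = 4 - 13 = -9)
s(r) = 7 + r² - 15*r (s(r) = (r² - 15*r) + 7 = 7 + r² - 15*r)
H(L) = 1/(223 + L) (H(L) = 1/(L + (7 + (-9)² - 15*(-9))) = 1/(L + (7 + 81 + 135)) = 1/(L + 223) = 1/(223 + L))
(H(25) - 185724) + 177694 = (1/(223 + 25) - 185724) + 177694 = (1/248 - 185724) + 177694 = -46059551/248 + 177694 = -1991439/248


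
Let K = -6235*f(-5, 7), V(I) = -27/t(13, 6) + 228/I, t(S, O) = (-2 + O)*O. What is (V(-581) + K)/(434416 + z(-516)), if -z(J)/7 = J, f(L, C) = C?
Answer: -202869013/2035954144 ≈ -0.099643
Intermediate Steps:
t(S, O) = O*(-2 + O)
V(I) = -9/8 + 228/I (V(I) = -27*1/(6*(-2 + 6)) + 228/I = -27/(6*4) + 228/I = -27/24 + 228/I = -27*1/24 + 228/I = -9/8 + 228/I)
K = -43645 (K = -6235*7 = -43645)
z(J) = -7*J
(V(-581) + K)/(434416 + z(-516)) = ((-9/8 + 228/(-581)) - 43645)/(434416 - 7*(-516)) = ((-9/8 + 228*(-1/581)) - 43645)/(434416 + 3612) = ((-9/8 - 228/581) - 43645)/438028 = (-7053/4648 - 43645)*(1/438028) = -202869013/4648*1/438028 = -202869013/2035954144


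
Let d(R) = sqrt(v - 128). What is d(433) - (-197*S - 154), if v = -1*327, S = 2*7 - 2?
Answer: 2518 + I*sqrt(455) ≈ 2518.0 + 21.331*I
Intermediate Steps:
S = 12 (S = 14 - 2 = 12)
v = -327
d(R) = I*sqrt(455) (d(R) = sqrt(-327 - 128) = sqrt(-455) = I*sqrt(455))
d(433) - (-197*S - 154) = I*sqrt(455) - (-197*12 - 154) = I*sqrt(455) - (-2364 - 154) = I*sqrt(455) - 1*(-2518) = I*sqrt(455) + 2518 = 2518 + I*sqrt(455)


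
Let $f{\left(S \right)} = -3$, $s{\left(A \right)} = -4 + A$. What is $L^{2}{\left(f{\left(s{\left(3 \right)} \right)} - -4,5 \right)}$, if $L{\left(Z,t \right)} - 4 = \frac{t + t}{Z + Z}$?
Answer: $81$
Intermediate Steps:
$L{\left(Z,t \right)} = 4 + \frac{t}{Z}$ ($L{\left(Z,t \right)} = 4 + \frac{t + t}{Z + Z} = 4 + \frac{2 t}{2 Z} = 4 + 2 t \frac{1}{2 Z} = 4 + \frac{t}{Z}$)
$L^{2}{\left(f{\left(s{\left(3 \right)} \right)} - -4,5 \right)} = \left(4 + \frac{5}{-3 - -4}\right)^{2} = \left(4 + \frac{5}{-3 + 4}\right)^{2} = \left(4 + \frac{5}{1}\right)^{2} = \left(4 + 5 \cdot 1\right)^{2} = \left(4 + 5\right)^{2} = 9^{2} = 81$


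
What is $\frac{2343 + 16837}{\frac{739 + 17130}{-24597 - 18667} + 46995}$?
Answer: $\frac{829803520}{2033173811} \approx 0.40813$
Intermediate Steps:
$\frac{2343 + 16837}{\frac{739 + 17130}{-24597 - 18667} + 46995} = \frac{19180}{\frac{17869}{-43264} + 46995} = \frac{19180}{17869 \left(- \frac{1}{43264}\right) + 46995} = \frac{19180}{- \frac{17869}{43264} + 46995} = \frac{19180}{\frac{2033173811}{43264}} = 19180 \cdot \frac{43264}{2033173811} = \frac{829803520}{2033173811}$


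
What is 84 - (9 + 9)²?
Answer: -240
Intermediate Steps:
84 - (9 + 9)² = 84 - 1*18² = 84 - 1*324 = 84 - 324 = -240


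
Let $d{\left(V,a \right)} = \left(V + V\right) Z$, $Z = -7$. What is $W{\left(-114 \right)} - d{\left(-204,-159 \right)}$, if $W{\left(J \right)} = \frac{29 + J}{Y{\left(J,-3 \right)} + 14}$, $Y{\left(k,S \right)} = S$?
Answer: $- \frac{31501}{11} \approx -2863.7$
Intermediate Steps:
$d{\left(V,a \right)} = - 14 V$ ($d{\left(V,a \right)} = \left(V + V\right) \left(-7\right) = 2 V \left(-7\right) = - 14 V$)
$W{\left(J \right)} = \frac{29}{11} + \frac{J}{11}$ ($W{\left(J \right)} = \frac{29 + J}{-3 + 14} = \frac{29 + J}{11} = \left(29 + J\right) \frac{1}{11} = \frac{29}{11} + \frac{J}{11}$)
$W{\left(-114 \right)} - d{\left(-204,-159 \right)} = \left(\frac{29}{11} + \frac{1}{11} \left(-114\right)\right) - \left(-14\right) \left(-204\right) = \left(\frac{29}{11} - \frac{114}{11}\right) - 2856 = - \frac{85}{11} - 2856 = - \frac{31501}{11}$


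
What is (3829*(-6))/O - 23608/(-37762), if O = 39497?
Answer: 32450494/745742857 ≈ 0.043514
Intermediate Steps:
(3829*(-6))/O - 23608/(-37762) = (3829*(-6))/39497 - 23608/(-37762) = -22974*1/39497 - 23608*(-1/37762) = -22974/39497 + 11804/18881 = 32450494/745742857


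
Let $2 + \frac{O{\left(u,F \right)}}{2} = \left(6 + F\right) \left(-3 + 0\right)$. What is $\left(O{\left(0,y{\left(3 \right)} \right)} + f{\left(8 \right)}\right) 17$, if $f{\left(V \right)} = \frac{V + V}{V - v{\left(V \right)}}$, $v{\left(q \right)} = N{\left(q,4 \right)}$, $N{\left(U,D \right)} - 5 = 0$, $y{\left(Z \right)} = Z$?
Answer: $- \frac{2686}{3} \approx -895.33$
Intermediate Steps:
$O{\left(u,F \right)} = -40 - 6 F$ ($O{\left(u,F \right)} = -4 + 2 \left(6 + F\right) \left(-3 + 0\right) = -4 + 2 \left(6 + F\right) \left(-3\right) = -4 + 2 \left(-18 - 3 F\right) = -4 - \left(36 + 6 F\right) = -40 - 6 F$)
$N{\left(U,D \right)} = 5$ ($N{\left(U,D \right)} = 5 + 0 = 5$)
$v{\left(q \right)} = 5$
$f{\left(V \right)} = \frac{2 V}{-5 + V}$ ($f{\left(V \right)} = \frac{V + V}{V - 5} = \frac{2 V}{V - 5} = \frac{2 V}{-5 + V}$)
$\left(O{\left(0,y{\left(3 \right)} \right)} + f{\left(8 \right)}\right) 17 = \left(\left(-40 - 18\right) + 2 \cdot 8 \frac{1}{-5 + 8}\right) 17 = \left(\left(-40 - 18\right) + 2 \cdot 8 \cdot \frac{1}{3}\right) 17 = \left(-58 + 2 \cdot 8 \cdot \frac{1}{3}\right) 17 = \left(-58 + \frac{16}{3}\right) 17 = \left(- \frac{158}{3}\right) 17 = - \frac{2686}{3}$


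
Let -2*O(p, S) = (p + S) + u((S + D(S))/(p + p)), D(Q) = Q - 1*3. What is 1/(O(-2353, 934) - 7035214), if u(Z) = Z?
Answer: -9412/66208754489 ≈ -1.4216e-7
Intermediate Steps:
D(Q) = -3 + Q (D(Q) = Q - 3 = -3 + Q)
O(p, S) = -S/2 - p/2 - (-3 + 2*S)/(4*p) (O(p, S) = -((p + S) + (S + (-3 + S))/(p + p))/2 = -((S + p) + (-3 + 2*S)/((2*p)))/2 = -((S + p) + (-3 + 2*S)*(1/(2*p)))/2 = -((S + p) + (-3 + 2*S)/(2*p))/2 = -(S + p + (-3 + 2*S)/(2*p))/2 = -S/2 - p/2 - (-3 + 2*S)/(4*p))
1/(O(-2353, 934) - 7035214) = 1/((¼)*(3 - 2*934 - 2*(-2353)*(934 - 2353))/(-2353) - 7035214) = 1/((¼)*(-1/2353)*(3 - 1868 - 2*(-2353)*(-1419)) - 7035214) = 1/((¼)*(-1/2353)*(3 - 1868 - 6677814) - 7035214) = 1/((¼)*(-1/2353)*(-6679679) - 7035214) = 1/(6679679/9412 - 7035214) = 1/(-66208754489/9412) = -9412/66208754489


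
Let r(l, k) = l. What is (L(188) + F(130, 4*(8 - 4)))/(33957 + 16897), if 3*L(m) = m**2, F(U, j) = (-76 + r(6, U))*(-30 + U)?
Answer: 7172/76281 ≈ 0.094021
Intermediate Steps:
F(U, j) = 2100 - 70*U (F(U, j) = (-76 + 6)*(-30 + U) = -70*(-30 + U) = 2100 - 70*U)
L(m) = m**2/3
(L(188) + F(130, 4*(8 - 4)))/(33957 + 16897) = ((1/3)*188**2 + (2100 - 70*130))/(33957 + 16897) = ((1/3)*35344 + (2100 - 9100))/50854 = (35344/3 - 7000)*(1/50854) = (14344/3)*(1/50854) = 7172/76281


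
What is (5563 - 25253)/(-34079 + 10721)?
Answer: 9845/11679 ≈ 0.84297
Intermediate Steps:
(5563 - 25253)/(-34079 + 10721) = -19690/(-23358) = -19690*(-1/23358) = 9845/11679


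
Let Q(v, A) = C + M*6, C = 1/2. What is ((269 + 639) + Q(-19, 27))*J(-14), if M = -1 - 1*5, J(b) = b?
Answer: -12215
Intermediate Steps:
C = 1/2 ≈ 0.50000
M = -6 (M = -1 - 5 = -6)
Q(v, A) = -71/2 (Q(v, A) = 1/2 - 6*6 = 1/2 - 36 = -71/2)
((269 + 639) + Q(-19, 27))*J(-14) = ((269 + 639) - 71/2)*(-14) = (908 - 71/2)*(-14) = (1745/2)*(-14) = -12215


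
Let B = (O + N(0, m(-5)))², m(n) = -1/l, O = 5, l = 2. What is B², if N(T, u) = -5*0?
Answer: 625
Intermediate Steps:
m(n) = -½ (m(n) = -1/2 = -1*½ = -½)
N(T, u) = 0
B = 25 (B = (5 + 0)² = 5² = 25)
B² = 25² = 625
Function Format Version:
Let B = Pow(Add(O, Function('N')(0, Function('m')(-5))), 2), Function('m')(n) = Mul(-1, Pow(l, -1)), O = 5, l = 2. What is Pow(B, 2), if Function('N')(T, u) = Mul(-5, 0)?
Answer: 625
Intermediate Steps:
Function('m')(n) = Rational(-1, 2) (Function('m')(n) = Mul(-1, Pow(2, -1)) = Mul(-1, Rational(1, 2)) = Rational(-1, 2))
Function('N')(T, u) = 0
B = 25 (B = Pow(Add(5, 0), 2) = Pow(5, 2) = 25)
Pow(B, 2) = Pow(25, 2) = 625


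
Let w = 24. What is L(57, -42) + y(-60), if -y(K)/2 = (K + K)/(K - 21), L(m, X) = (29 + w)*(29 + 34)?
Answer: 90073/27 ≈ 3336.0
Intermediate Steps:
L(m, X) = 3339 (L(m, X) = (29 + 24)*(29 + 34) = 53*63 = 3339)
y(K) = -4*K/(-21 + K) (y(K) = -2*(K + K)/(K - 21) = -2*2*K/(-21 + K) = -4*K/(-21 + K))
L(57, -42) + y(-60) = 3339 - 4*(-60)/(-21 - 60) = 3339 - 4*(-60)/(-81) = 3339 - 4*(-60)*(-1/81) = 3339 - 80/27 = 90073/27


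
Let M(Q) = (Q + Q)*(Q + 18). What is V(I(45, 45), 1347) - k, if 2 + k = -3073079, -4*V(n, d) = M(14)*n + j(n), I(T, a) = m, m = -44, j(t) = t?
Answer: 3082948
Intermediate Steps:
M(Q) = 2*Q*(18 + Q) (M(Q) = (2*Q)*(18 + Q) = 2*Q*(18 + Q))
I(T, a) = -44
V(n, d) = -897*n/4 (V(n, d) = -((2*14*(18 + 14))*n + n)/4 = -((2*14*32)*n + n)/4 = -(896*n + n)/4 = -897*n/4)
k = -3073081 (k = -2 - 3073079 = -3073081)
V(I(45, 45), 1347) - k = -897/4*(-44) - 1*(-3073081) = 9867 + 3073081 = 3082948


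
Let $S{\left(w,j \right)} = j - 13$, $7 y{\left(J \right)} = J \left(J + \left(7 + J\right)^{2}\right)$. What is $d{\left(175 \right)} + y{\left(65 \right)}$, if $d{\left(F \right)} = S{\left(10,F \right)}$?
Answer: $\frac{342319}{7} \approx 48903.0$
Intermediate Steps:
$y{\left(J \right)} = \frac{J \left(J + \left(7 + J\right)^{2}\right)}{7}$
$S{\left(w,j \right)} = -13 + j$
$d{\left(F \right)} = -13 + F$
$d{\left(175 \right)} + y{\left(65 \right)} = \left(-13 + 175\right) + \frac{1}{7} \cdot 65 \left(65 + \left(7 + 65\right)^{2}\right) = 162 + \frac{1}{7} \cdot 65 \left(65 + 72^{2}\right) = 162 + \frac{1}{7} \cdot 65 \left(65 + 5184\right) = 162 + \frac{1}{7} \cdot 65 \cdot 5249 = 162 + \frac{341185}{7} = \frac{342319}{7}$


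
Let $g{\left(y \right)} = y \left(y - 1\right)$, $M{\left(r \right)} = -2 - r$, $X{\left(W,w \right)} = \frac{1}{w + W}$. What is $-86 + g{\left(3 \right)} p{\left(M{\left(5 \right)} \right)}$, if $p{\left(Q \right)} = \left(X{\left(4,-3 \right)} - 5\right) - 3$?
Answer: $-128$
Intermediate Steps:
$X{\left(W,w \right)} = \frac{1}{W + w}$
$g{\left(y \right)} = y \left(-1 + y\right)$
$p{\left(Q \right)} = -7$ ($p{\left(Q \right)} = \left(\frac{1}{4 - 3} - 5\right) - 3 = \left(1^{-1} - 5\right) - 3 = \left(1 - 5\right) - 3 = -4 - 3 = -7$)
$-86 + g{\left(3 \right)} p{\left(M{\left(5 \right)} \right)} = -86 + 3 \left(-1 + 3\right) \left(-7\right) = -86 + 3 \cdot 2 \left(-7\right) = -86 + 6 \left(-7\right) = -86 - 42 = -128$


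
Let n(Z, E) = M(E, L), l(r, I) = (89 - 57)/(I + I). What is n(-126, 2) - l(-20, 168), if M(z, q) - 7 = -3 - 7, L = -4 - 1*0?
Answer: -65/21 ≈ -3.0952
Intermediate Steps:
L = -4 (L = -4 + 0 = -4)
M(z, q) = -3 (M(z, q) = 7 + (-3 - 7) = 7 - 10 = -3)
l(r, I) = 16/I (l(r, I) = 32/((2*I)) = 32*(1/(2*I)) = 16/I)
n(Z, E) = -3
n(-126, 2) - l(-20, 168) = -3 - 16/168 = -3 - 1*2/21 = -3 - 2/21 = -65/21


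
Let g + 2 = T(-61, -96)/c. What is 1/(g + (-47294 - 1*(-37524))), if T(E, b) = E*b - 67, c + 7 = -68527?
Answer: -68534/669720037 ≈ -0.00010233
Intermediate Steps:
c = -68534 (c = -7 - 68527 = -68534)
T(E, b) = -67 + E*b
g = -142857/68534 (g = -2 + (-67 - 61*(-96))/(-68534) = -2 + (-67 + 5856)*(-1/68534) = -2 + 5789*(-1/68534) = -2 - 5789/68534 = -142857/68534 ≈ -2.0845)
1/(g + (-47294 - 1*(-37524))) = 1/(-142857/68534 + (-47294 - 1*(-37524))) = 1/(-142857/68534 + (-47294 + 37524)) = 1/(-142857/68534 - 9770) = 1/(-669720037/68534) = -68534/669720037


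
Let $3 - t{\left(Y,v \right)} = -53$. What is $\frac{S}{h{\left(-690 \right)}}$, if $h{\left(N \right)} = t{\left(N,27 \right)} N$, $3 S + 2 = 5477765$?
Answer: $- \frac{1825921}{38640} \approx -47.255$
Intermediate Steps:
$S = 1825921$ ($S = - \frac{2}{3} + \frac{1}{3} \cdot 5477765 = - \frac{2}{3} + \frac{5477765}{3} = 1825921$)
$t{\left(Y,v \right)} = 56$ ($t{\left(Y,v \right)} = 3 - -53 = 3 + 53 = 56$)
$h{\left(N \right)} = 56 N$
$\frac{S}{h{\left(-690 \right)}} = \frac{1825921}{56 \left(-690\right)} = \frac{1825921}{-38640} = 1825921 \left(- \frac{1}{38640}\right) = - \frac{1825921}{38640}$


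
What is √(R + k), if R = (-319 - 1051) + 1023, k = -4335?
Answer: I*√4682 ≈ 68.425*I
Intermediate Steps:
R = -347 (R = -1370 + 1023 = -347)
√(R + k) = √(-347 - 4335) = √(-4682) = I*√4682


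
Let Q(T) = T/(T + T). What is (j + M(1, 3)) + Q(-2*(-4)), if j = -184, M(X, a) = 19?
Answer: -329/2 ≈ -164.50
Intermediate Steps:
Q(T) = ½ (Q(T) = T/((2*T)) = (1/(2*T))*T = ½)
(j + M(1, 3)) + Q(-2*(-4)) = (-184 + 19) + ½ = -165 + ½ = -329/2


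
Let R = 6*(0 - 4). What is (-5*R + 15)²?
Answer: 18225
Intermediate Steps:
R = -24 (R = 6*(-4) = -24)
(-5*R + 15)² = (-5*(-24) + 15)² = (120 + 15)² = 135² = 18225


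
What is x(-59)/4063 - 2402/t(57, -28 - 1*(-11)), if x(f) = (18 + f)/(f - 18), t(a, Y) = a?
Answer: -751465765/17832507 ≈ -42.140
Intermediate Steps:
x(f) = (18 + f)/(-18 + f)
x(-59)/4063 - 2402/t(57, -28 - 1*(-11)) = ((18 - 59)/(-18 - 59))/4063 - 2402/57 = (-41/(-77))*(1/4063) - 2402*1/57 = -1/77*(-41)*(1/4063) - 2402/57 = (41/77)*(1/4063) - 2402/57 = 41/312851 - 2402/57 = -751465765/17832507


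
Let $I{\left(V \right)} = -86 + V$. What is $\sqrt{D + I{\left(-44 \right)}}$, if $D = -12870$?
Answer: $10 i \sqrt{130} \approx 114.02 i$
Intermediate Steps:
$\sqrt{D + I{\left(-44 \right)}} = \sqrt{-12870 - 130} = \sqrt{-13000} = 10 i \sqrt{130}$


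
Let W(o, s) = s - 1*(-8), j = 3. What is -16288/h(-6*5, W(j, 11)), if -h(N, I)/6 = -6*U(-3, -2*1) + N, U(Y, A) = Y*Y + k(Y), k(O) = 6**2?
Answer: -2036/225 ≈ -9.0489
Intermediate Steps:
k(O) = 36
U(Y, A) = 36 + Y**2 (U(Y, A) = Y*Y + 36 = Y**2 + 36 = 36 + Y**2)
W(o, s) = 8 + s (W(o, s) = s + 8 = 8 + s)
h(N, I) = 1620 - 6*N (h(N, I) = -6*(-6*(36 + (-3)**2) + N) = -6*(-6*(36 + 9) + N) = -6*(-6*45 + N) = -6*(-270 + N) = 1620 - 6*N)
-16288/h(-6*5, W(j, 11)) = -16288/(1620 - (-36)*5) = -16288/(1620 - 6*(-30)) = -16288/(1620 + 180) = -16288/1800 = -16288*1/1800 = -2036/225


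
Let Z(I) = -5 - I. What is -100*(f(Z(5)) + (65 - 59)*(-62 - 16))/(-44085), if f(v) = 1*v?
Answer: -9560/8817 ≈ -1.0843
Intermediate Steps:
f(v) = v
-100*(f(Z(5)) + (65 - 59)*(-62 - 16))/(-44085) = -100*((-5 - 1*5) + (65 - 59)*(-62 - 16))/(-44085) = -100*((-5 - 5) + 6*(-78))*(-1/44085) = -100*(-10 - 468)*(-1/44085) = -100*(-478)*(-1/44085) = 47800*(-1/44085) = -9560/8817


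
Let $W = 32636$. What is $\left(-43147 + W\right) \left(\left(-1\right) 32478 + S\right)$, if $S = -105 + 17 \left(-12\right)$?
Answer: $344624157$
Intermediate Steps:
$S = -309$ ($S = -105 - 204 = -309$)
$\left(-43147 + W\right) \left(\left(-1\right) 32478 + S\right) = \left(-43147 + 32636\right) \left(\left(-1\right) 32478 - 309\right) = - 10511 \left(-32478 - 309\right) = \left(-10511\right) \left(-32787\right) = 344624157$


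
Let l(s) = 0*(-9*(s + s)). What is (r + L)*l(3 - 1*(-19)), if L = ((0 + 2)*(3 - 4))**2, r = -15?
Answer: 0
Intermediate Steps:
l(s) = 0 (l(s) = 0*(-18*s) = 0)
L = 4 (L = (2*(-1))**2 = (-2)**2 = 4)
(r + L)*l(3 - 1*(-19)) = (-15 + 4)*0 = -11*0 = 0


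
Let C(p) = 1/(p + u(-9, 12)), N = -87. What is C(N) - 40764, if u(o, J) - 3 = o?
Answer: -3791053/93 ≈ -40764.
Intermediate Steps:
u(o, J) = 3 + o
C(p) = 1/(-6 + p) (C(p) = 1/(p + (3 - 9)) = 1/(p - 6) = 1/(-6 + p))
C(N) - 40764 = 1/(-6 - 87) - 40764 = 1/(-93) - 40764 = -1/93 - 40764 = -3791053/93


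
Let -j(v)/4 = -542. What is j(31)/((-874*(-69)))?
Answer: 1084/30153 ≈ 0.035950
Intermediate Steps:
j(v) = 2168 (j(v) = -4*(-542) = 2168)
j(31)/((-874*(-69))) = 2168/((-874*(-69))) = 2168/60306 = 2168*(1/60306) = 1084/30153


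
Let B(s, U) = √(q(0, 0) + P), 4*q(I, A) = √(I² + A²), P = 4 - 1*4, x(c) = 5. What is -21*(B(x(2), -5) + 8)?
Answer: -168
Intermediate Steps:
P = 0 (P = 4 - 4 = 0)
q(I, A) = √(A² + I²)/4 (q(I, A) = √(I² + A²)/4 = √(A² + I²)/4)
B(s, U) = 0 (B(s, U) = √(√(0² + 0²)/4 + 0) = √(√(0 + 0)/4 + 0) = √(√0/4 + 0) = √((¼)*0 + 0) = √(0 + 0) = √0 = 0)
-21*(B(x(2), -5) + 8) = -21*(0 + 8) = -21*8 = -168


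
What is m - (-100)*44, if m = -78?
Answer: 4322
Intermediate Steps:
m - (-100)*44 = -78 - (-100)*44 = -78 - 100*(-44) = -78 + 4400 = 4322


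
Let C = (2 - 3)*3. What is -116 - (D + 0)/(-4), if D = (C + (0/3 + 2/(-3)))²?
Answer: -4055/36 ≈ -112.64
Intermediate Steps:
C = -3 (C = -1*3 = -3)
D = 121/9 (D = (-3 + (0/3 + 2/(-3)))² = (-3 + (0*(⅓) + 2*(-⅓)))² = (-3 + (0 - ⅔))² = (-3 - ⅔)² = (-11/3)² = 121/9 ≈ 13.444)
-116 - (D + 0)/(-4) = -116 - (121/9 + 0)/(-4) = -116 - 121*(-1)/(9*4) = -116 - 1*(-121/36) = -116 + 121/36 = -4055/36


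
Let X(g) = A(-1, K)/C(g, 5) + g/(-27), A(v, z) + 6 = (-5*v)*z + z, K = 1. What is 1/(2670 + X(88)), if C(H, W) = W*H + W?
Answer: 27/72002 ≈ 0.00037499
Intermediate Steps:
A(v, z) = -6 + z - 5*v*z (A(v, z) = -6 + ((-5*v)*z + z) = -6 + (-5*v*z + z) = -6 + (z - 5*v*z) = -6 + z - 5*v*z)
C(H, W) = W + H*W (C(H, W) = H*W + W = W + H*W)
X(g) = -g/27 (X(g) = (-6 + 1 - 5*(-1)*1)/((5*(1 + g))) + g/(-27) = (-6 + 1 + 5)/(5 + 5*g) + g*(-1/27) = 0/(5 + 5*g) - g/27 = 0 - g/27 = -g/27)
1/(2670 + X(88)) = 1/(2670 - 1/27*88) = 1/(2670 - 88/27) = 1/(72002/27) = 27/72002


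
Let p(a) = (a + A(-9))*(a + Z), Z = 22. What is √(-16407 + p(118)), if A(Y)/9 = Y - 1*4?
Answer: I*√16267 ≈ 127.54*I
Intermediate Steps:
A(Y) = -36 + 9*Y (A(Y) = 9*(Y - 1*4) = 9*(Y - 4) = 9*(-4 + Y) = -36 + 9*Y)
p(a) = (-117 + a)*(22 + a) (p(a) = (a + (-36 + 9*(-9)))*(a + 22) = (a + (-36 - 81))*(22 + a) = (a - 117)*(22 + a) = (-117 + a)*(22 + a))
√(-16407 + p(118)) = √(-16407 + (-2574 + 118² - 95*118)) = √(-16407 + (-2574 + 13924 - 11210)) = √(-16407 + 140) = √(-16267) = I*√16267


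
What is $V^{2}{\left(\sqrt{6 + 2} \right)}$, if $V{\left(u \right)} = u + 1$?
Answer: $9 + 4 \sqrt{2} \approx 14.657$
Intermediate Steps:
$V{\left(u \right)} = 1 + u$
$V^{2}{\left(\sqrt{6 + 2} \right)} = \left(1 + \sqrt{6 + 2}\right)^{2} = \left(1 + \sqrt{8}\right)^{2} = \left(1 + 2 \sqrt{2}\right)^{2}$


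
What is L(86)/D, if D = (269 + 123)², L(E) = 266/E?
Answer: 19/943936 ≈ 2.0128e-5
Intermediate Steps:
D = 153664 (D = 392² = 153664)
L(86)/D = (266/86)/153664 = (266*(1/86))*(1/153664) = (133/43)*(1/153664) = 19/943936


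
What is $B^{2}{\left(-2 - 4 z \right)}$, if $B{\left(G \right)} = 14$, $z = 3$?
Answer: $196$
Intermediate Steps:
$B^{2}{\left(-2 - 4 z \right)} = 14^{2} = 196$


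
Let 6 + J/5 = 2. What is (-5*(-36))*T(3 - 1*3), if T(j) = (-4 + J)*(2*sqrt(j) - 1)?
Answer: 4320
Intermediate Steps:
J = -20 (J = -30 + 5*2 = -30 + 10 = -20)
T(j) = 24 - 48*sqrt(j) (T(j) = (-4 - 20)*(2*sqrt(j) - 1) = -24*(-1 + 2*sqrt(j)) = 24 - 48*sqrt(j))
(-5*(-36))*T(3 - 1*3) = (-5*(-36))*(24 - 48*sqrt(3 - 1*3)) = 180*(24 - 48*sqrt(3 - 3)) = 180*(24 - 48*sqrt(0)) = 180*(24 - 48*0) = 180*(24 + 0) = 180*24 = 4320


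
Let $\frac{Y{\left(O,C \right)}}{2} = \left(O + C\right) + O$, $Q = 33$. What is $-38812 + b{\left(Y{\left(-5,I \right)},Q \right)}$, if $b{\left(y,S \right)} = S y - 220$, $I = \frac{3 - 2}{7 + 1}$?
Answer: $- \frac{158735}{4} \approx -39684.0$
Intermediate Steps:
$I = \frac{1}{8}$ ($I = 1 \cdot \frac{1}{8} = \frac{1}{8} \approx 0.125$)
$Y{\left(O,C \right)} = 2 C + 4 O$ ($Y{\left(O,C \right)} = 2 \left(\left(O + C\right) + O\right) = 2 \left(\left(C + O\right) + O\right) = 2 \left(C + 2 O\right) = 2 C + 4 O$)
$b{\left(y,S \right)} = -220 + S y$
$-38812 + b{\left(Y{\left(-5,I \right)},Q \right)} = -38812 + \left(-220 + 33 \left(2 \cdot \frac{1}{8} + 4 \left(-5\right)\right)\right) = -38812 + \left(-220 + 33 \left(\frac{1}{4} - 20\right)\right) = -38812 + \left(-220 + 33 \left(- \frac{79}{4}\right)\right) = -38812 - \frac{3487}{4} = - \frac{158735}{4}$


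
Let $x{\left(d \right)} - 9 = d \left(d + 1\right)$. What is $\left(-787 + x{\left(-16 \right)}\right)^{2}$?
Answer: $289444$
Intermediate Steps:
$x{\left(d \right)} = 9 + d \left(1 + d\right)$ ($x{\left(d \right)} = 9 + d \left(d + 1\right) = 9 + d \left(1 + d\right)$)
$\left(-787 + x{\left(-16 \right)}\right)^{2} = \left(-787 + \left(9 - 16 + \left(-16\right)^{2}\right)\right)^{2} = \left(-787 + \left(9 - 16 + 256\right)\right)^{2} = \left(-787 + 249\right)^{2} = \left(-538\right)^{2} = 289444$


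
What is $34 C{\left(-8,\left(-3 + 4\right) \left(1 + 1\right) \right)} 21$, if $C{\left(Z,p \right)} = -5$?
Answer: $-3570$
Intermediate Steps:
$34 C{\left(-8,\left(-3 + 4\right) \left(1 + 1\right) \right)} 21 = 34 \left(-5\right) 21 = \left(-170\right) 21 = -3570$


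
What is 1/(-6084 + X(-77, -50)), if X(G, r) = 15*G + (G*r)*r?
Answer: -1/199739 ≈ -5.0065e-6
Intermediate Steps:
X(G, r) = 15*G + G*r**2
1/(-6084 + X(-77, -50)) = 1/(-6084 - 77*(15 + (-50)**2)) = 1/(-6084 - 77*(15 + 2500)) = 1/(-6084 - 77*2515) = 1/(-6084 - 193655) = 1/(-199739) = -1/199739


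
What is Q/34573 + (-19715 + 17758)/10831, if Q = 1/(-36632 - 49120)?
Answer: -5801925535303/32110707897576 ≈ -0.18069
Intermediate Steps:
Q = -1/85752 (Q = 1/(-85752) = -1/85752 ≈ -1.1662e-5)
Q/34573 + (-19715 + 17758)/10831 = -1/85752/34573 + (-19715 + 17758)/10831 = -1/85752*1/34573 - 1957*1/10831 = -1/2964703896 - 1957/10831 = -5801925535303/32110707897576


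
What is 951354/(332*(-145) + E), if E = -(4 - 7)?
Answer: -951354/48137 ≈ -19.763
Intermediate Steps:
E = 3 (E = -1*(-3) = 3)
951354/(332*(-145) + E) = 951354/(332*(-145) + 3) = 951354/(-48140 + 3) = 951354/(-48137) = 951354*(-1/48137) = -951354/48137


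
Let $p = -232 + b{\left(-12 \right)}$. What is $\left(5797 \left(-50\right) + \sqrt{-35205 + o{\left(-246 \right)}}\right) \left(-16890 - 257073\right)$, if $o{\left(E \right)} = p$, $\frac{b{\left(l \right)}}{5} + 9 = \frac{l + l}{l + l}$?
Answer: $79408175550 - 273963 i \sqrt{35477} \approx 7.9408 \cdot 10^{10} - 5.1602 \cdot 10^{7} i$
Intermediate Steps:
$b{\left(l \right)} = -40$ ($b{\left(l \right)} = -45 + 5 \frac{l + l}{l + l} = -45 + 5 \frac{2 l}{2 l} = -45 + 5 \cdot 2 l \frac{1}{2 l} = -45 + 5 \cdot 1 = -45 + 5 = -40$)
$p = -272$ ($p = -232 - 40 = -272$)
$o{\left(E \right)} = -272$
$\left(5797 \left(-50\right) + \sqrt{-35205 + o{\left(-246 \right)}}\right) \left(-16890 - 257073\right) = \left(5797 \left(-50\right) + \sqrt{-35205 - 272}\right) \left(-16890 - 257073\right) = \left(-289850 + \sqrt{-35477}\right) \left(-273963\right) = \left(-289850 + i \sqrt{35477}\right) \left(-273963\right) = 79408175550 - 273963 i \sqrt{35477}$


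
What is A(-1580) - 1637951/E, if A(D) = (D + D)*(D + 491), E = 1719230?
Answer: 5916281407249/1719230 ≈ 3.4412e+6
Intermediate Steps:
A(D) = 2*D*(491 + D) (A(D) = (2*D)*(491 + D) = 2*D*(491 + D))
A(-1580) - 1637951/E = 2*(-1580)*(491 - 1580) - 1637951/1719230 = 2*(-1580)*(-1089) - 1637951*1/1719230 = 3441240 - 1637951/1719230 = 5916281407249/1719230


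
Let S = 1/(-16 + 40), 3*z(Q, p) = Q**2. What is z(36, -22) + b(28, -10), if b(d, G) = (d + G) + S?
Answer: 10801/24 ≈ 450.04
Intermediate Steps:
z(Q, p) = Q**2/3
S = 1/24 ≈ 0.041667
b(d, G) = 1/24 + G + d (b(d, G) = (d + G) + 1/24 = (G + d) + 1/24 = 1/24 + G + d)
z(36, -22) + b(28, -10) = (1/3)*36**2 + (1/24 - 10 + 28) = (1/3)*1296 + 433/24 = 432 + 433/24 = 10801/24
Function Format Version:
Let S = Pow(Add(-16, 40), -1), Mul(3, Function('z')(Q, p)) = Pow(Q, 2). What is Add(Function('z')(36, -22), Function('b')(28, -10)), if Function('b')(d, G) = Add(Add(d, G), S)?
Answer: Rational(10801, 24) ≈ 450.04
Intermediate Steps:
Function('z')(Q, p) = Mul(Rational(1, 3), Pow(Q, 2))
S = Rational(1, 24) (S = Pow(24, -1) = Rational(1, 24) ≈ 0.041667)
Function('b')(d, G) = Add(Rational(1, 24), G, d) (Function('b')(d, G) = Add(Add(d, G), Rational(1, 24)) = Add(Add(G, d), Rational(1, 24)) = Add(Rational(1, 24), G, d))
Add(Function('z')(36, -22), Function('b')(28, -10)) = Add(Mul(Rational(1, 3), Pow(36, 2)), Add(Rational(1, 24), -10, 28)) = Add(Mul(Rational(1, 3), 1296), Rational(433, 24)) = Add(432, Rational(433, 24)) = Rational(10801, 24)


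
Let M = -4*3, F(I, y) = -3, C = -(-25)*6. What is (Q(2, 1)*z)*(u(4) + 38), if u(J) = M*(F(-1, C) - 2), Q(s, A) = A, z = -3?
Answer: -294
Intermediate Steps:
C = 150 (C = -5*(-30) = 150)
M = -12
u(J) = 60 (u(J) = -12*(-3 - 2) = -12*(-5) = 60)
(Q(2, 1)*z)*(u(4) + 38) = (1*(-3))*(60 + 38) = -3*98 = -294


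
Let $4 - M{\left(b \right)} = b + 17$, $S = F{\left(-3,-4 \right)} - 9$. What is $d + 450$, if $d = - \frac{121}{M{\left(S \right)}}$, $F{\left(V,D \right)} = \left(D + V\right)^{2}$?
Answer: $\frac{23971}{53} \approx 452.28$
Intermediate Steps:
$S = 40$ ($S = \left(-4 - 3\right)^{2} - 9 = \left(-7\right)^{2} - 9 = 49 - 9 = 40$)
$M{\left(b \right)} = -13 - b$ ($M{\left(b \right)} = 4 - \left(b + 17\right) = 4 - \left(17 + b\right) = -13 - b$)
$d = \frac{121}{53}$ ($d = - \frac{121}{-13 - 40} = - \frac{121}{-53} = \left(-121\right) \left(- \frac{1}{53}\right) = \frac{121}{53} \approx 2.283$)
$d + 450 = \frac{121}{53} + 450 = \frac{23971}{53}$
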